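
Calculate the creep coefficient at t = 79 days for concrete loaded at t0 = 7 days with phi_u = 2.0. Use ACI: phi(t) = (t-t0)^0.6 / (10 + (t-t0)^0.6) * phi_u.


dt = 79 - 7 = 72
phi = 72^0.6 / (10 + 72^0.6) * 2.0
= 1.131

1.131


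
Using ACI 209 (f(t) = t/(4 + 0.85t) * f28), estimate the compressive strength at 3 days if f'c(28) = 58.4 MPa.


f(3) = 3 / (4 + 0.85 * 3) * 58.4
= 3 / 6.55 * 58.4
= 26.75 MPa

26.75


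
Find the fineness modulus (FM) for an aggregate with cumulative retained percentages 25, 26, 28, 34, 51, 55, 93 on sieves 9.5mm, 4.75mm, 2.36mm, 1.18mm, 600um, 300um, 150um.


FM = sum(cumulative % retained) / 100
= 312 / 100
= 3.12

3.12


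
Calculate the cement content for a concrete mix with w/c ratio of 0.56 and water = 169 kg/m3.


Cement = water / (w/c)
= 169 / 0.56
= 301.8 kg/m3

301.8


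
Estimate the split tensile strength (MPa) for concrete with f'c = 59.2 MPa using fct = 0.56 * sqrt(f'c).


fct = 0.56 * sqrt(59.2)
= 0.56 * 7.694
= 4.309 MPa

4.309


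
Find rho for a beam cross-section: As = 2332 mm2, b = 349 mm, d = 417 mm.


rho = As / (b * d)
= 2332 / (349 * 417)
= 0.016

0.016


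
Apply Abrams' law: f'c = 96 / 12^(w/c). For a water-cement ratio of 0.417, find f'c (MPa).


f'c = 96 / 12^0.417
= 96 / 2.819
= 34.06 MPa

34.06


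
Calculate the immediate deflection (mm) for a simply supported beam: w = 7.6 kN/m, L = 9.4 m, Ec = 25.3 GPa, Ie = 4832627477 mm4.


Convert: L = 9.4 m = 9400 mm, Ec = 25.3 GPa = 25300 MPa
delta = 5 * 7.6 * 9400^4 / (384 * 25300 * 4832627477)
= 6.32 mm

6.32


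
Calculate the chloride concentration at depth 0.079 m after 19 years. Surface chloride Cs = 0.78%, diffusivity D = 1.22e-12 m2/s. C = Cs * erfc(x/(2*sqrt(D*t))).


t_seconds = 19 * 365.25 * 24 * 3600 = 599594400.0 s
arg = 0.079 / (2 * sqrt(1.22e-12 * 599594400.0))
= 1.4605
erfc(1.4605) = 0.0389
C = 0.78 * 0.0389 = 0.0303%

0.0303


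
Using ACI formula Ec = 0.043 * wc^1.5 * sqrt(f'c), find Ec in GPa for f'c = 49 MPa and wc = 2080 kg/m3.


Ec = 0.043 * 2080^1.5 * sqrt(49) / 1000
= 28.55 GPa

28.55


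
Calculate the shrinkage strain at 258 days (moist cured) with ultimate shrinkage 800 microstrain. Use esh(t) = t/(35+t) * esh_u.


esh(258) = 258 / (35 + 258) * 800
= 258 / 293 * 800
= 704.4 microstrain

704.4


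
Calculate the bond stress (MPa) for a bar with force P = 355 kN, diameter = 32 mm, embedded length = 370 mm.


u = P / (pi * db * ld)
= 355 * 1000 / (pi * 32 * 370)
= 9.544 MPa

9.544


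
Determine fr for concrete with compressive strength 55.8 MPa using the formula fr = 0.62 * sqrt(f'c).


fr = 0.62 * sqrt(55.8)
= 4.631 MPa

4.631


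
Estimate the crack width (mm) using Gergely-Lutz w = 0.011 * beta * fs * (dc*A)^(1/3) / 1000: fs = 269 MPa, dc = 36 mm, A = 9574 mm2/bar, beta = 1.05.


w = 0.011 * beta * fs * (dc * A)^(1/3) / 1000
= 0.011 * 1.05 * 269 * (36 * 9574)^(1/3) / 1000
= 0.218 mm

0.218


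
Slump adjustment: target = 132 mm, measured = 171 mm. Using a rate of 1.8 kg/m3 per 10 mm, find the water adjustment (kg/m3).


Difference = 132 - 171 = -39 mm
Water adjustment = -39 * 1.8 / 10 = -7.0 kg/m3

-7.0


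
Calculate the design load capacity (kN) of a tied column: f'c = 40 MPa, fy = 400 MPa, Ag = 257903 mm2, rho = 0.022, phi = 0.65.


Ast = rho * Ag = 0.022 * 257903 = 5673.866 mm2
phi*Pn = 0.65 * 0.80 * (0.85 * 40 * (257903 - 5673.866) + 400 * 5673.866) / 1000
= 5639.58 kN

5639.58


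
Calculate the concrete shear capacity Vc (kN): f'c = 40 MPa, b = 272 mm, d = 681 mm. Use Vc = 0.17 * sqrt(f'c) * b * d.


Vc = 0.17 * sqrt(40) * 272 * 681 / 1000
= 199.16 kN

199.16


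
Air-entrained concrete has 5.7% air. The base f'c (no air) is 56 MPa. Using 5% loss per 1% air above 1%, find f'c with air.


Strength loss = (5.7 - 1) * 5 = 23.5%
f'c = 56 * (1 - 23.5/100)
= 42.84 MPa

42.84


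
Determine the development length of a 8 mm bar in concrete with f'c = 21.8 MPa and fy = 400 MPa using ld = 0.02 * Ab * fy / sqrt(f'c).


Ab = pi * 8^2 / 4 = 50.265 mm2
ld = 0.02 * 50.265 * 400 / sqrt(21.8)
= 86.1 mm

86.1


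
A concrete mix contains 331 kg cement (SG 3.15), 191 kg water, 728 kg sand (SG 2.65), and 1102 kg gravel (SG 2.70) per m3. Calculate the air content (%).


Vol cement = 331 / (3.15 * 1000) = 0.105079 m3
Vol water = 191 / 1000 = 0.191 m3
Vol sand = 728 / (2.65 * 1000) = 0.274717 m3
Vol gravel = 1102 / (2.70 * 1000) = 0.408148 m3
Total solid + water volume = 0.978944 m3
Air = (1 - 0.978944) * 100 = 2.11%

2.11


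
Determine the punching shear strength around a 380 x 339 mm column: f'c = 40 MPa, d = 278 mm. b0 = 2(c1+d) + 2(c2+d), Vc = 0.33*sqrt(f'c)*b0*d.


b0 = 2*(380 + 278) + 2*(339 + 278) = 2550 mm
Vc = 0.33 * sqrt(40) * 2550 * 278 / 1000
= 1479.55 kN

1479.55


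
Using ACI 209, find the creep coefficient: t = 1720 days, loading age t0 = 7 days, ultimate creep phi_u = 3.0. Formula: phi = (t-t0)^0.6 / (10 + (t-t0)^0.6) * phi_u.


dt = 1720 - 7 = 1713
phi = 1713^0.6 / (10 + 1713^0.6) * 3.0
= 2.691

2.691


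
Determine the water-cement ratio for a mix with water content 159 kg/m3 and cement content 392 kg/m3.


w/c = water / cement
w/c = 159 / 392 = 0.406

0.406


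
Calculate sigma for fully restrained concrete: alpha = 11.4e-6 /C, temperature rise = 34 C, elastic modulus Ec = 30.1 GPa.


sigma = alpha * dT * Ec
= 11.4e-6 * 34 * 30.1 * 1000
= 11.667 MPa

11.667


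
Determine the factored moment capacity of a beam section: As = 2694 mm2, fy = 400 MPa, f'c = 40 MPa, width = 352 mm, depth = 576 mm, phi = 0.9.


a = As * fy / (0.85 * f'c * b)
= 2694 * 400 / (0.85 * 40 * 352)
= 90.0401 mm
Mn = As * fy * (d - a/2) / 10^6
= 572.184 kN-m
phi*Mn = 0.9 * 572.184 = 514.97 kN-m

514.97


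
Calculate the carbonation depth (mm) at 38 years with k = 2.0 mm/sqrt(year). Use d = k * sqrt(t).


depth = k * sqrt(t)
= 2.0 * sqrt(38)
= 12.33 mm

12.33


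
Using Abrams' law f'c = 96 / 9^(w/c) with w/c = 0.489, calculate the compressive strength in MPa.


f'c = 96 / 9^0.489
= 96 / 2.928
= 32.78 MPa

32.78


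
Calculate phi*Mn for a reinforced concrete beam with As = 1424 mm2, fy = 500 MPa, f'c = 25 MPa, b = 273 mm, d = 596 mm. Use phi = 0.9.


a = As * fy / (0.85 * f'c * b)
= 1424 * 500 / (0.85 * 25 * 273)
= 122.7322 mm
Mn = As * fy * (d - a/2) / 10^6
= 380.6593 kN-m
phi*Mn = 0.9 * 380.6593 = 342.59 kN-m

342.59


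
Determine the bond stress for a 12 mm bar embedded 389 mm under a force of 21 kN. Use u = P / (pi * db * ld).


u = P / (pi * db * ld)
= 21 * 1000 / (pi * 12 * 389)
= 1.432 MPa

1.432


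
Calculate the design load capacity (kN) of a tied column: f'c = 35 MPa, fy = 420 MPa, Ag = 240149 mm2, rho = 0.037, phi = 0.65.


Ast = rho * Ag = 0.037 * 240149 = 8885.513 mm2
phi*Pn = 0.65 * 0.80 * (0.85 * 35 * (240149 - 8885.513) + 420 * 8885.513) / 1000
= 5518.24 kN

5518.24


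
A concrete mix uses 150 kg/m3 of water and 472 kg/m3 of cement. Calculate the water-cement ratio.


w/c = water / cement
w/c = 150 / 472 = 0.318

0.318


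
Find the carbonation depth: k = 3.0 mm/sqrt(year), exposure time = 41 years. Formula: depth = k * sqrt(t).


depth = k * sqrt(t)
= 3.0 * sqrt(41)
= 19.21 mm

19.21


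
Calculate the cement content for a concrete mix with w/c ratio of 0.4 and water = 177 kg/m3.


Cement = water / (w/c)
= 177 / 0.4
= 442.5 kg/m3

442.5


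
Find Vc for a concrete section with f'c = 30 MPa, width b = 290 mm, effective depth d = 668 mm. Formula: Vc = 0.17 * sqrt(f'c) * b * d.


Vc = 0.17 * sqrt(30) * 290 * 668 / 1000
= 180.38 kN

180.38


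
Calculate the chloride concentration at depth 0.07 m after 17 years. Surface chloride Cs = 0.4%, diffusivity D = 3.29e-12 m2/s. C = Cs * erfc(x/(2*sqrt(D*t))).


t_seconds = 17 * 365.25 * 24 * 3600 = 536479200.0 s
arg = 0.07 / (2 * sqrt(3.29e-12 * 536479200.0))
= 0.8331
erfc(0.8331) = 0.2387
C = 0.4 * 0.2387 = 0.0955%

0.0955


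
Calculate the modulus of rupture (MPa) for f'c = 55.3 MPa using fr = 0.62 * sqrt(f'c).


fr = 0.62 * sqrt(55.3)
= 4.611 MPa

4.611


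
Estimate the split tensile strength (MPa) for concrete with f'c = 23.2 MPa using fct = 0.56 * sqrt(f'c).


fct = 0.56 * sqrt(23.2)
= 0.56 * 4.817
= 2.697 MPa

2.697


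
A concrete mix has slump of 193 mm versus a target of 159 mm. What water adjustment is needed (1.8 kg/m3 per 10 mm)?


Difference = 159 - 193 = -34 mm
Water adjustment = -34 * 1.8 / 10 = -6.1 kg/m3

-6.1


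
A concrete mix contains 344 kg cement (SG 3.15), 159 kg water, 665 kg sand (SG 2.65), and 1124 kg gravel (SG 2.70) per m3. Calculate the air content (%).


Vol cement = 344 / (3.15 * 1000) = 0.109206 m3
Vol water = 159 / 1000 = 0.159 m3
Vol sand = 665 / (2.65 * 1000) = 0.250943 m3
Vol gravel = 1124 / (2.70 * 1000) = 0.416296 m3
Total solid + water volume = 0.935446 m3
Air = (1 - 0.935446) * 100 = 6.46%

6.46


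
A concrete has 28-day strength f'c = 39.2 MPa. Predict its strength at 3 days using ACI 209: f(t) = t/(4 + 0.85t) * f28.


f(3) = 3 / (4 + 0.85 * 3) * 39.2
= 3 / 6.55 * 39.2
= 17.95 MPa

17.95


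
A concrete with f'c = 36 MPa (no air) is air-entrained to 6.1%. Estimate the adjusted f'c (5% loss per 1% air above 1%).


Strength loss = (6.1 - 1) * 5 = 25.5%
f'c = 36 * (1 - 25.5/100)
= 26.82 MPa

26.82


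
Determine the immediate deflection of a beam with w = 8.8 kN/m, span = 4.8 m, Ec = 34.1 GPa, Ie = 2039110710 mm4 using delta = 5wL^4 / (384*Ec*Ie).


Convert: L = 4.8 m = 4800 mm, Ec = 34.1 GPa = 34100 MPa
delta = 5 * 8.8 * 4800^4 / (384 * 34100 * 2039110710)
= 0.87 mm

0.87


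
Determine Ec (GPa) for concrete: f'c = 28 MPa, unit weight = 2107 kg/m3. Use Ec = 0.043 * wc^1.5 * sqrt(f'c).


Ec = 0.043 * 2107^1.5 * sqrt(28) / 1000
= 22.01 GPa

22.01


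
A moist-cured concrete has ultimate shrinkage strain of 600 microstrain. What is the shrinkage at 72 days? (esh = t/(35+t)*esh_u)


esh(72) = 72 / (35 + 72) * 600
= 72 / 107 * 600
= 403.7 microstrain

403.7


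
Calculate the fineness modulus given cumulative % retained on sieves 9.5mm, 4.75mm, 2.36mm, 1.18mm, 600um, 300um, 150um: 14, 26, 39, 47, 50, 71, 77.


FM = sum(cumulative % retained) / 100
= 324 / 100
= 3.24

3.24


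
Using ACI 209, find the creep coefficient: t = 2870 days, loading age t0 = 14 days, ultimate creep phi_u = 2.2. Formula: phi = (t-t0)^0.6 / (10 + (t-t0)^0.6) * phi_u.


dt = 2870 - 14 = 2856
phi = 2856^0.6 / (10 + 2856^0.6) * 2.2
= 2.029

2.029


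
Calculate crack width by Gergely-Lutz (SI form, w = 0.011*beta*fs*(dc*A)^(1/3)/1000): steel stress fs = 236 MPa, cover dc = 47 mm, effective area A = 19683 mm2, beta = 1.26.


w = 0.011 * beta * fs * (dc * A)^(1/3) / 1000
= 0.011 * 1.26 * 236 * (47 * 19683)^(1/3) / 1000
= 0.319 mm

0.319


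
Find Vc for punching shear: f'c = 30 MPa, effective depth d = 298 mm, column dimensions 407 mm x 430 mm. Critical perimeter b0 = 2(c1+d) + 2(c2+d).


b0 = 2*(407 + 298) + 2*(430 + 298) = 2866 mm
Vc = 0.33 * sqrt(30) * 2866 * 298 / 1000
= 1543.71 kN

1543.71


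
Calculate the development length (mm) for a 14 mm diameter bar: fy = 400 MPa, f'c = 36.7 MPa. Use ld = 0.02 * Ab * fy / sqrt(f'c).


Ab = pi * 14^2 / 4 = 153.938 mm2
ld = 0.02 * 153.938 * 400 / sqrt(36.7)
= 203.3 mm

203.3


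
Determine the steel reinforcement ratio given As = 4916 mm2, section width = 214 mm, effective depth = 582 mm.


rho = As / (b * d)
= 4916 / (214 * 582)
= 0.0395

0.0395


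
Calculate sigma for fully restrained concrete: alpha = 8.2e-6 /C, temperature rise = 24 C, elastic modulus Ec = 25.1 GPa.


sigma = alpha * dT * Ec
= 8.2e-6 * 24 * 25.1 * 1000
= 4.94 MPa

4.94


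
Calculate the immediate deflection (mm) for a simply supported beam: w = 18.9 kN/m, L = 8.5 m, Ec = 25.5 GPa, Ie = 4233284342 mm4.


Convert: L = 8.5 m = 8500 mm, Ec = 25.5 GPa = 25500 MPa
delta = 5 * 18.9 * 8500^4 / (384 * 25500 * 4233284342)
= 11.9 mm

11.9


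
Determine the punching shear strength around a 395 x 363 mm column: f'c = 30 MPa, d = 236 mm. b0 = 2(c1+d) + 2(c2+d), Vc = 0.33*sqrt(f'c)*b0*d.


b0 = 2*(395 + 236) + 2*(363 + 236) = 2460 mm
Vc = 0.33 * sqrt(30) * 2460 * 236 / 1000
= 1049.35 kN

1049.35


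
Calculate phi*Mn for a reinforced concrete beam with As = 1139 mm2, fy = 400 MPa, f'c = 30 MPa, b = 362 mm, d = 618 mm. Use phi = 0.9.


a = As * fy / (0.85 * f'c * b)
= 1139 * 400 / (0.85 * 30 * 362)
= 49.3554 mm
Mn = As * fy * (d - a/2) / 10^6
= 270.3176 kN-m
phi*Mn = 0.9 * 270.3176 = 243.29 kN-m

243.29


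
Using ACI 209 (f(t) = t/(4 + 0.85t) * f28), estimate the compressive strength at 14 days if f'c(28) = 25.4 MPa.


f(14) = 14 / (4 + 0.85 * 14) * 25.4
= 14 / 15.9 * 25.4
= 22.36 MPa

22.36


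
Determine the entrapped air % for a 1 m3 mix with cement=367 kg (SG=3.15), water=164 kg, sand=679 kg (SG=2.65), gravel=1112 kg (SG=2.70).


Vol cement = 367 / (3.15 * 1000) = 0.116508 m3
Vol water = 164 / 1000 = 0.164 m3
Vol sand = 679 / (2.65 * 1000) = 0.256226 m3
Vol gravel = 1112 / (2.70 * 1000) = 0.411852 m3
Total solid + water volume = 0.948586 m3
Air = (1 - 0.948586) * 100 = 5.14%

5.14


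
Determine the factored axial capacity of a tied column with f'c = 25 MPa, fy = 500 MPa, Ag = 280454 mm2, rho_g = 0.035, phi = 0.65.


Ast = rho * Ag = 0.035 * 280454 = 9815.89 mm2
phi*Pn = 0.65 * 0.80 * (0.85 * 25 * (280454 - 9815.89) + 500 * 9815.89) / 1000
= 5542.68 kN

5542.68


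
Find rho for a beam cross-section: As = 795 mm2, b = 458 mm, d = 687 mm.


rho = As / (b * d)
= 795 / (458 * 687)
= 0.0025

0.0025


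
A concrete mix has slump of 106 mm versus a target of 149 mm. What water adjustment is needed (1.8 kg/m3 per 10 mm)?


Difference = 149 - 106 = 43 mm
Water adjustment = 43 * 1.8 / 10 = 7.7 kg/m3

7.7


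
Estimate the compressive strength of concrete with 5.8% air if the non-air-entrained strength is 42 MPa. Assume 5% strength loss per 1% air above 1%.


Strength loss = (5.8 - 1) * 5 = 24.0%
f'c = 42 * (1 - 24.0/100)
= 31.92 MPa

31.92


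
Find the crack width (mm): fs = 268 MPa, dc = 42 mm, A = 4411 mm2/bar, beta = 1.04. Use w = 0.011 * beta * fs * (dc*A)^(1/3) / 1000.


w = 0.011 * beta * fs * (dc * A)^(1/3) / 1000
= 0.011 * 1.04 * 268 * (42 * 4411)^(1/3) / 1000
= 0.175 mm

0.175


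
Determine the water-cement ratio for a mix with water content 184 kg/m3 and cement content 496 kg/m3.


w/c = water / cement
w/c = 184 / 496 = 0.371

0.371


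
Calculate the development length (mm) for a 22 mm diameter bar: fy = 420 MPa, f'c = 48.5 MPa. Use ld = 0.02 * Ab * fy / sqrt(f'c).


Ab = pi * 22^2 / 4 = 380.133 mm2
ld = 0.02 * 380.133 * 420 / sqrt(48.5)
= 458.5 mm

458.5


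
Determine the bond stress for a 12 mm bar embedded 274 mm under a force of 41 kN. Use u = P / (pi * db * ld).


u = P / (pi * db * ld)
= 41 * 1000 / (pi * 12 * 274)
= 3.969 MPa

3.969


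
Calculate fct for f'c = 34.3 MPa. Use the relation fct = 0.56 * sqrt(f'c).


fct = 0.56 * sqrt(34.3)
= 0.56 * 5.857
= 3.28 MPa

3.28


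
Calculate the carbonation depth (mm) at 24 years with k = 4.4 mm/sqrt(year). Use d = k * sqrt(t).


depth = k * sqrt(t)
= 4.4 * sqrt(24)
= 21.56 mm

21.56


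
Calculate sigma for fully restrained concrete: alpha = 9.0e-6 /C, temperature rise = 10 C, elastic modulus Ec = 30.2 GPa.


sigma = alpha * dT * Ec
= 9.0e-6 * 10 * 30.2 * 1000
= 2.718 MPa

2.718


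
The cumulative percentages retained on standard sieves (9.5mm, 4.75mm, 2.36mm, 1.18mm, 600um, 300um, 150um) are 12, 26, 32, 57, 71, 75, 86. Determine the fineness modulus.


FM = sum(cumulative % retained) / 100
= 359 / 100
= 3.59

3.59


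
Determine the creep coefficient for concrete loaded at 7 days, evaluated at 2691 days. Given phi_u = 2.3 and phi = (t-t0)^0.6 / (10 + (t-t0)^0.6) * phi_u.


dt = 2691 - 7 = 2684
phi = 2684^0.6 / (10 + 2684^0.6) * 2.3
= 2.115

2.115


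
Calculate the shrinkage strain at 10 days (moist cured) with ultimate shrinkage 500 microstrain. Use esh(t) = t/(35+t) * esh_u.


esh(10) = 10 / (35 + 10) * 500
= 10 / 45 * 500
= 111.1 microstrain

111.1


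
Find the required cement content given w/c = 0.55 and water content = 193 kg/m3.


Cement = water / (w/c)
= 193 / 0.55
= 350.9 kg/m3

350.9


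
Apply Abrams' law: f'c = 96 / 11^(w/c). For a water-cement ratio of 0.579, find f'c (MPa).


f'c = 96 / 11^0.579
= 96 / 4.008
= 23.95 MPa

23.95


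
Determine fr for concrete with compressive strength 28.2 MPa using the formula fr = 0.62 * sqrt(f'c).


fr = 0.62 * sqrt(28.2)
= 3.292 MPa

3.292


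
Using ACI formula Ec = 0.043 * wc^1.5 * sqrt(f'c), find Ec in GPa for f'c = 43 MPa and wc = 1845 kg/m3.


Ec = 0.043 * 1845^1.5 * sqrt(43) / 1000
= 22.35 GPa

22.35


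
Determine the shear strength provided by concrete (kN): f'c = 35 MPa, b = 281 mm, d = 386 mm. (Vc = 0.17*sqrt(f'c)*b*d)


Vc = 0.17 * sqrt(35) * 281 * 386 / 1000
= 109.09 kN

109.09


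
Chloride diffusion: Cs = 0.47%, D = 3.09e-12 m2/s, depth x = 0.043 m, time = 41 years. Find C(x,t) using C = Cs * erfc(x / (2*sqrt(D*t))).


t_seconds = 41 * 365.25 * 24 * 3600 = 1293861600.0 s
arg = 0.043 / (2 * sqrt(3.09e-12 * 1293861600.0))
= 0.34
erfc(0.34) = 0.6306
C = 0.47 * 0.6306 = 0.2964%

0.2964


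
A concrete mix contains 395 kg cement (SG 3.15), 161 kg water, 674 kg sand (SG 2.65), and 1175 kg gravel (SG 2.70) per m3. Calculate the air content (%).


Vol cement = 395 / (3.15 * 1000) = 0.125397 m3
Vol water = 161 / 1000 = 0.161 m3
Vol sand = 674 / (2.65 * 1000) = 0.25434 m3
Vol gravel = 1175 / (2.70 * 1000) = 0.435185 m3
Total solid + water volume = 0.975922 m3
Air = (1 - 0.975922) * 100 = 2.41%

2.41


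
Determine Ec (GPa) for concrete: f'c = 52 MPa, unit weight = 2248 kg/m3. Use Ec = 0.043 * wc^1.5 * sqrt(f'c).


Ec = 0.043 * 2248^1.5 * sqrt(52) / 1000
= 33.05 GPa

33.05


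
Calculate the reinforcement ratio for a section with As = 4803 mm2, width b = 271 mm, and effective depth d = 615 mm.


rho = As / (b * d)
= 4803 / (271 * 615)
= 0.0288

0.0288


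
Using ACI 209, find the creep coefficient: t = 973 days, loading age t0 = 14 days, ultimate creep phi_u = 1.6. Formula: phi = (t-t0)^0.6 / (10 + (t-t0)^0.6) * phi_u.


dt = 973 - 14 = 959
phi = 959^0.6 / (10 + 959^0.6) * 1.6
= 1.376

1.376


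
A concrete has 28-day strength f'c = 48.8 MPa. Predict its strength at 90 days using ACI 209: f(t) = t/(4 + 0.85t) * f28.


f(90) = 90 / (4 + 0.85 * 90) * 48.8
= 90 / 80.5 * 48.8
= 54.56 MPa

54.56


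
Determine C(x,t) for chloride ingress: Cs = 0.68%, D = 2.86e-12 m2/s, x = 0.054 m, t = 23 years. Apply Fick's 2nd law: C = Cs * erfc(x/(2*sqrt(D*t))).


t_seconds = 23 * 365.25 * 24 * 3600 = 725824800.0 s
arg = 0.054 / (2 * sqrt(2.86e-12 * 725824800.0))
= 0.5926
erfc(0.5926) = 0.402
C = 0.68 * 0.402 = 0.2734%

0.2734


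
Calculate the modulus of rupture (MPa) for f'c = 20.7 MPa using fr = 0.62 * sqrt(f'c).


fr = 0.62 * sqrt(20.7)
= 2.821 MPa

2.821


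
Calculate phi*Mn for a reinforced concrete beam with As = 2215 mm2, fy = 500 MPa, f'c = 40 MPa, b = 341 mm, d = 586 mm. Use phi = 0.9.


a = As * fy / (0.85 * f'c * b)
= 2215 * 500 / (0.85 * 40 * 341)
= 95.5235 mm
Mn = As * fy * (d - a/2) / 10^6
= 596.0988 kN-m
phi*Mn = 0.9 * 596.0988 = 536.49 kN-m

536.49


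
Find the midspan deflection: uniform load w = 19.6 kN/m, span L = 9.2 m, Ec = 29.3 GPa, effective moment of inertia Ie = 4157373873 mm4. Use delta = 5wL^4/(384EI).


Convert: L = 9.2 m = 9200 mm, Ec = 29.3 GPa = 29300 MPa
delta = 5 * 19.6 * 9200^4 / (384 * 29300 * 4157373873)
= 15.01 mm

15.01


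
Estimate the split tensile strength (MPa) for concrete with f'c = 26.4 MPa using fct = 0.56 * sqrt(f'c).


fct = 0.56 * sqrt(26.4)
= 0.56 * 5.138
= 2.877 MPa

2.877


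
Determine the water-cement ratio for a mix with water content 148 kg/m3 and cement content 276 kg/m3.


w/c = water / cement
w/c = 148 / 276 = 0.536

0.536


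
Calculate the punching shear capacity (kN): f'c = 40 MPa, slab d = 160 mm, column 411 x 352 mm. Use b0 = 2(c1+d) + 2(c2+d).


b0 = 2*(411 + 160) + 2*(352 + 160) = 2166 mm
Vc = 0.33 * sqrt(40) * 2166 * 160 / 1000
= 723.31 kN

723.31


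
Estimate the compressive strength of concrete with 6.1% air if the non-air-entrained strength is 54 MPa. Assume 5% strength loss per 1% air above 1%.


Strength loss = (6.1 - 1) * 5 = 25.5%
f'c = 54 * (1 - 25.5/100)
= 40.23 MPa

40.23


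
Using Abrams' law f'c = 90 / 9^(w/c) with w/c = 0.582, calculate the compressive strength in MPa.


f'c = 90 / 9^0.582
= 90 / 3.592
= 25.05 MPa

25.05


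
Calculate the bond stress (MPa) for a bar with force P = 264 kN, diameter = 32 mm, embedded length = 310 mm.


u = P / (pi * db * ld)
= 264 * 1000 / (pi * 32 * 310)
= 8.471 MPa

8.471


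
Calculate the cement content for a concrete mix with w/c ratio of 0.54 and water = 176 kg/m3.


Cement = water / (w/c)
= 176 / 0.54
= 325.9 kg/m3

325.9


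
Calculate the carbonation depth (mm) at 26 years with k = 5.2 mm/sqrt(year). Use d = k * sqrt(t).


depth = k * sqrt(t)
= 5.2 * sqrt(26)
= 26.51 mm

26.51


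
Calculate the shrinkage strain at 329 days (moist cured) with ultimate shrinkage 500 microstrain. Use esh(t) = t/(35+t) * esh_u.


esh(329) = 329 / (35 + 329) * 500
= 329 / 364 * 500
= 451.9 microstrain

451.9


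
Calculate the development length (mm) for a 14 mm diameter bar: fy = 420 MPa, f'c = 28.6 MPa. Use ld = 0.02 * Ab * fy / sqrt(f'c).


Ab = pi * 14^2 / 4 = 153.938 mm2
ld = 0.02 * 153.938 * 420 / sqrt(28.6)
= 241.8 mm

241.8


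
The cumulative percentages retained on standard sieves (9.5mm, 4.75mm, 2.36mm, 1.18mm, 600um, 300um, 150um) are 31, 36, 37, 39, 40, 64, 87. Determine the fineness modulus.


FM = sum(cumulative % retained) / 100
= 334 / 100
= 3.34

3.34


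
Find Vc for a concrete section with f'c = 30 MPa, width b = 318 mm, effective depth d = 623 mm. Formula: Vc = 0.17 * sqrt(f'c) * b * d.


Vc = 0.17 * sqrt(30) * 318 * 623 / 1000
= 184.47 kN

184.47


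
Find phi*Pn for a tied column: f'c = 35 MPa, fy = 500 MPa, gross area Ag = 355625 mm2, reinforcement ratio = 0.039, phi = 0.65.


Ast = rho * Ag = 0.039 * 355625 = 13869.375 mm2
phi*Pn = 0.65 * 0.80 * (0.85 * 35 * (355625 - 13869.375) + 500 * 13869.375) / 1000
= 8893.0 kN

8893.0


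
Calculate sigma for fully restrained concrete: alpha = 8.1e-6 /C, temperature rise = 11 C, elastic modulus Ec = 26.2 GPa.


sigma = alpha * dT * Ec
= 8.1e-6 * 11 * 26.2 * 1000
= 2.334 MPa

2.334


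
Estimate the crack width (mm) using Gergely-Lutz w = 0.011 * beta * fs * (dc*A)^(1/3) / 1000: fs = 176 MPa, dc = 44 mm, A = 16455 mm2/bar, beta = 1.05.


w = 0.011 * beta * fs * (dc * A)^(1/3) / 1000
= 0.011 * 1.05 * 176 * (44 * 16455)^(1/3) / 1000
= 0.183 mm

0.183


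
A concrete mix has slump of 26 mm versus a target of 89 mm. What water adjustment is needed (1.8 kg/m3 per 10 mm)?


Difference = 89 - 26 = 63 mm
Water adjustment = 63 * 1.8 / 10 = 11.3 kg/m3

11.3


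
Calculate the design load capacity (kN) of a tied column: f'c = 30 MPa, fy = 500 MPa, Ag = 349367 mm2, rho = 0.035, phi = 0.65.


Ast = rho * Ag = 0.035 * 349367 = 12227.845 mm2
phi*Pn = 0.65 * 0.80 * (0.85 * 30 * (349367 - 12227.845) + 500 * 12227.845) / 1000
= 7649.7 kN

7649.7


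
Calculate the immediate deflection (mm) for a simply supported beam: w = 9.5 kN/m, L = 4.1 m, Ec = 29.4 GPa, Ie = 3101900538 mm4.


Convert: L = 4.1 m = 4100 mm, Ec = 29.4 GPa = 29400 MPa
delta = 5 * 9.5 * 4100^4 / (384 * 29400 * 3101900538)
= 0.38 mm

0.38


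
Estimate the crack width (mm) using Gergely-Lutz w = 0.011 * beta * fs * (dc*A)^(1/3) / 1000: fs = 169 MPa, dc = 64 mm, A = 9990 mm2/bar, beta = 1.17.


w = 0.011 * beta * fs * (dc * A)^(1/3) / 1000
= 0.011 * 1.17 * 169 * (64 * 9990)^(1/3) / 1000
= 0.187 mm

0.187


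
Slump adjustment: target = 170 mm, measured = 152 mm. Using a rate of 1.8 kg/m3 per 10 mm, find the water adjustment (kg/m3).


Difference = 170 - 152 = 18 mm
Water adjustment = 18 * 1.8 / 10 = 3.2 kg/m3

3.2


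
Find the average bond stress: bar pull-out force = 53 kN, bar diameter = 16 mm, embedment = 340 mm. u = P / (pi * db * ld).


u = P / (pi * db * ld)
= 53 * 1000 / (pi * 16 * 340)
= 3.101 MPa

3.101


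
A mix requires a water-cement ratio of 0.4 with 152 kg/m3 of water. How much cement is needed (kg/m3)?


Cement = water / (w/c)
= 152 / 0.4
= 380.0 kg/m3

380.0


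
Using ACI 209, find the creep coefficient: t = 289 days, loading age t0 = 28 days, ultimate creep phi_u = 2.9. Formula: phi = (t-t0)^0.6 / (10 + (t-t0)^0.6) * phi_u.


dt = 289 - 28 = 261
phi = 261^0.6 / (10 + 261^0.6) * 2.9
= 2.14

2.14


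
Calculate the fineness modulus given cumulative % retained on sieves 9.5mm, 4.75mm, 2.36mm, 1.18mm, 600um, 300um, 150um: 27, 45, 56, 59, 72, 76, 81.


FM = sum(cumulative % retained) / 100
= 416 / 100
= 4.16

4.16


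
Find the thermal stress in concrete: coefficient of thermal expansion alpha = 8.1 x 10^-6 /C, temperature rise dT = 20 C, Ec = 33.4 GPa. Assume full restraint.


sigma = alpha * dT * Ec
= 8.1e-6 * 20 * 33.4 * 1000
= 5.411 MPa

5.411


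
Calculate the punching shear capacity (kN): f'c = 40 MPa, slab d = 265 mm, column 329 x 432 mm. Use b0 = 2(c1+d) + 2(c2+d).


b0 = 2*(329 + 265) + 2*(432 + 265) = 2582 mm
Vc = 0.33 * sqrt(40) * 2582 * 265 / 1000
= 1428.06 kN

1428.06


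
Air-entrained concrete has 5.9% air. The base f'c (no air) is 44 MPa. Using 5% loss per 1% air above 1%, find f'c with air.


Strength loss = (5.9 - 1) * 5 = 24.5%
f'c = 44 * (1 - 24.5/100)
= 33.22 MPa

33.22


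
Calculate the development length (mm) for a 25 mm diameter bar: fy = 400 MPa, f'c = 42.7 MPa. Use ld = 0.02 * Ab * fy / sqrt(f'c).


Ab = pi * 25^2 / 4 = 490.874 mm2
ld = 0.02 * 490.874 * 400 / sqrt(42.7)
= 601.0 mm

601.0


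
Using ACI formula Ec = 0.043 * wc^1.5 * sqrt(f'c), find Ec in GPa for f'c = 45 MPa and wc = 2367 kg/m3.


Ec = 0.043 * 2367^1.5 * sqrt(45) / 1000
= 33.22 GPa

33.22


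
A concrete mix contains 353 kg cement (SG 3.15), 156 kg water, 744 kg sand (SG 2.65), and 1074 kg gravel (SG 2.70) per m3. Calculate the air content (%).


Vol cement = 353 / (3.15 * 1000) = 0.112063 m3
Vol water = 156 / 1000 = 0.156 m3
Vol sand = 744 / (2.65 * 1000) = 0.280755 m3
Vol gravel = 1074 / (2.70 * 1000) = 0.397778 m3
Total solid + water volume = 0.946596 m3
Air = (1 - 0.946596) * 100 = 5.34%

5.34


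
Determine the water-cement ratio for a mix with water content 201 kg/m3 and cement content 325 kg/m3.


w/c = water / cement
w/c = 201 / 325 = 0.618

0.618


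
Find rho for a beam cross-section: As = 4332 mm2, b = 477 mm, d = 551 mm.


rho = As / (b * d)
= 4332 / (477 * 551)
= 0.0165

0.0165


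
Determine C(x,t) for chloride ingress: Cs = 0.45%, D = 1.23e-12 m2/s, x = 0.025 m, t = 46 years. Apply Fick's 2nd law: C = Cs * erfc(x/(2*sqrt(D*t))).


t_seconds = 46 * 365.25 * 24 * 3600 = 1451649600.0 s
arg = 0.025 / (2 * sqrt(1.23e-12 * 1451649600.0))
= 0.2958
erfc(0.2958) = 0.6757
C = 0.45 * 0.6757 = 0.3041%

0.3041


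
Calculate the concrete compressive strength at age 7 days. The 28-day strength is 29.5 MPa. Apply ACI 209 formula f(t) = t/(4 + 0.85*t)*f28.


f(7) = 7 / (4 + 0.85 * 7) * 29.5
= 7 / 9.95 * 29.5
= 20.75 MPa

20.75


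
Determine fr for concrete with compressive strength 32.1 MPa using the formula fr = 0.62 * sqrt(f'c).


fr = 0.62 * sqrt(32.1)
= 3.513 MPa

3.513


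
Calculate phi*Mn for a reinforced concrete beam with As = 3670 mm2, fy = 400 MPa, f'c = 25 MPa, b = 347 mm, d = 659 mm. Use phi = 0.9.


a = As * fy / (0.85 * f'c * b)
= 3670 * 400 / (0.85 * 25 * 347)
= 199.0846 mm
Mn = As * fy * (d - a/2) / 10^6
= 821.2839 kN-m
phi*Mn = 0.9 * 821.2839 = 739.16 kN-m

739.16


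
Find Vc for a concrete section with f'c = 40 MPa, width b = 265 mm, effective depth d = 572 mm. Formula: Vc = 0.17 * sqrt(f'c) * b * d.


Vc = 0.17 * sqrt(40) * 265 * 572 / 1000
= 162.97 kN

162.97


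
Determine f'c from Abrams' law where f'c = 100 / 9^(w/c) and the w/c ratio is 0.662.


f'c = 100 / 9^0.662
= 100 / 4.283
= 23.35 MPa

23.35


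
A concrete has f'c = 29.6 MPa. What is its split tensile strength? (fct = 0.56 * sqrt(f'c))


fct = 0.56 * sqrt(29.6)
= 0.56 * 5.441
= 3.047 MPa

3.047


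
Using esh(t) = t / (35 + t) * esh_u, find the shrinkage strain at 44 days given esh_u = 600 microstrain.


esh(44) = 44 / (35 + 44) * 600
= 44 / 79 * 600
= 334.2 microstrain

334.2


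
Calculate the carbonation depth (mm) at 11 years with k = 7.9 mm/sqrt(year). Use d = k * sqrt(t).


depth = k * sqrt(t)
= 7.9 * sqrt(11)
= 26.2 mm

26.2


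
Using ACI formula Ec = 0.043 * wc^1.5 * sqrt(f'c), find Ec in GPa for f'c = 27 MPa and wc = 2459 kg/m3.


Ec = 0.043 * 2459^1.5 * sqrt(27) / 1000
= 27.25 GPa

27.25


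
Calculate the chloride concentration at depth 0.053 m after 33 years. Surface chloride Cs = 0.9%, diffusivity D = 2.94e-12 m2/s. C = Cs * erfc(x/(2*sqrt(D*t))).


t_seconds = 33 * 365.25 * 24 * 3600 = 1041400800.0 s
arg = 0.053 / (2 * sqrt(2.94e-12 * 1041400800.0))
= 0.4789
erfc(0.4789) = 0.4982
C = 0.9 * 0.4982 = 0.4484%

0.4484


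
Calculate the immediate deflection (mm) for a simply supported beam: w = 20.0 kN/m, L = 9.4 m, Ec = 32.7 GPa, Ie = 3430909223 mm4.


Convert: L = 9.4 m = 9400 mm, Ec = 32.7 GPa = 32700 MPa
delta = 5 * 20.0 * 9400^4 / (384 * 32700 * 3430909223)
= 18.12 mm

18.12


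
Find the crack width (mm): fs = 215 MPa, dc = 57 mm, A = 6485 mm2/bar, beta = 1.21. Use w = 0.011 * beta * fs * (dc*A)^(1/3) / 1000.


w = 0.011 * beta * fs * (dc * A)^(1/3) / 1000
= 0.011 * 1.21 * 215 * (57 * 6485)^(1/3) / 1000
= 0.205 mm

0.205


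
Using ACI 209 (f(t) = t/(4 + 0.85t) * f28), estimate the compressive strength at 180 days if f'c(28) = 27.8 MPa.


f(180) = 180 / (4 + 0.85 * 180) * 27.8
= 180 / 157.0 * 27.8
= 31.87 MPa

31.87


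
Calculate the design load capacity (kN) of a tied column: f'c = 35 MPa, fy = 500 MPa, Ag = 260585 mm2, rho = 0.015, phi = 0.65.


Ast = rho * Ag = 0.015 * 260585 = 3908.775 mm2
phi*Pn = 0.65 * 0.80 * (0.85 * 35 * (260585 - 3908.775) + 500 * 3908.775) / 1000
= 4987.06 kN

4987.06


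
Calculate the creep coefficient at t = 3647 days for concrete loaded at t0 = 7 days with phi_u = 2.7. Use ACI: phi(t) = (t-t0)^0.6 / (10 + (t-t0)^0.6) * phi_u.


dt = 3647 - 7 = 3640
phi = 3640^0.6 / (10 + 3640^0.6) * 2.7
= 2.516

2.516


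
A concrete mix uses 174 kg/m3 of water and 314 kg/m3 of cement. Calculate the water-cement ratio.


w/c = water / cement
w/c = 174 / 314 = 0.554

0.554


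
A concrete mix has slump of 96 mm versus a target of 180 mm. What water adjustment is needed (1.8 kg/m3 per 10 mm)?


Difference = 180 - 96 = 84 mm
Water adjustment = 84 * 1.8 / 10 = 15.1 kg/m3

15.1


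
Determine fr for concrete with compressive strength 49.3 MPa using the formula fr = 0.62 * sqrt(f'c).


fr = 0.62 * sqrt(49.3)
= 4.353 MPa

4.353


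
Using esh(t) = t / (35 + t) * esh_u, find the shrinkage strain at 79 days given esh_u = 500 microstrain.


esh(79) = 79 / (35 + 79) * 500
= 79 / 114 * 500
= 346.5 microstrain

346.5


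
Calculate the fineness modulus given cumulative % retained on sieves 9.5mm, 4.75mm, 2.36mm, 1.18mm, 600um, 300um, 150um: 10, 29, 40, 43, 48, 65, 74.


FM = sum(cumulative % retained) / 100
= 309 / 100
= 3.09

3.09


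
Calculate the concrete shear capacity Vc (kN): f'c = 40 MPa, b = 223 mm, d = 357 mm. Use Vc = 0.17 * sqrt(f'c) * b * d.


Vc = 0.17 * sqrt(40) * 223 * 357 / 1000
= 85.6 kN

85.6


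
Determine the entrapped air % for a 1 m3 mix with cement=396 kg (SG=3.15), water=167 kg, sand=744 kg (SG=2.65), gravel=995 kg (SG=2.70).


Vol cement = 396 / (3.15 * 1000) = 0.125714 m3
Vol water = 167 / 1000 = 0.167 m3
Vol sand = 744 / (2.65 * 1000) = 0.280755 m3
Vol gravel = 995 / (2.70 * 1000) = 0.368519 m3
Total solid + water volume = 0.941988 m3
Air = (1 - 0.941988) * 100 = 5.8%

5.8


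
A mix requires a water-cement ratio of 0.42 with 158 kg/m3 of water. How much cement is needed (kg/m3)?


Cement = water / (w/c)
= 158 / 0.42
= 376.2 kg/m3

376.2


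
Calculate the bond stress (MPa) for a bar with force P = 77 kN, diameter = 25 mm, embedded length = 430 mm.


u = P / (pi * db * ld)
= 77 * 1000 / (pi * 25 * 430)
= 2.28 MPa

2.28


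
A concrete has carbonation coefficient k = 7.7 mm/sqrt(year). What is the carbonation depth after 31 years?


depth = k * sqrt(t)
= 7.7 * sqrt(31)
= 42.87 mm

42.87


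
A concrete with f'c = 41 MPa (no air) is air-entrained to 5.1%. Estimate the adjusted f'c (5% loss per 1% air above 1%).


Strength loss = (5.1 - 1) * 5 = 20.5%
f'c = 41 * (1 - 20.5/100)
= 32.59 MPa

32.59


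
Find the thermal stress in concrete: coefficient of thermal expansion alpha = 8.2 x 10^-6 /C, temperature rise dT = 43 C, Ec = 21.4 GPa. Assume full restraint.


sigma = alpha * dT * Ec
= 8.2e-6 * 43 * 21.4 * 1000
= 7.546 MPa

7.546


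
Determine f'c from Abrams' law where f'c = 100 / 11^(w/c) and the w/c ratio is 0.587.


f'c = 100 / 11^0.587
= 100 / 4.086
= 24.47 MPa

24.47


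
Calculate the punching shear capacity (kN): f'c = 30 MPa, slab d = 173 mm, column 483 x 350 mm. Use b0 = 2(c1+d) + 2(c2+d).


b0 = 2*(483 + 173) + 2*(350 + 173) = 2358 mm
Vc = 0.33 * sqrt(30) * 2358 * 173 / 1000
= 737.33 kN

737.33


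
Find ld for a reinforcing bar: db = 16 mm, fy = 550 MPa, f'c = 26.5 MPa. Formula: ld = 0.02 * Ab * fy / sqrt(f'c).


Ab = pi * 16^2 / 4 = 201.062 mm2
ld = 0.02 * 201.062 * 550 / sqrt(26.5)
= 429.6 mm

429.6


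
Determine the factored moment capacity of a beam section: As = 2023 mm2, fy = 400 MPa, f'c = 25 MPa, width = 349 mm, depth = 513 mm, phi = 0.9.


a = As * fy / (0.85 * f'c * b)
= 2023 * 400 / (0.85 * 25 * 349)
= 109.1117 mm
Mn = As * fy * (d - a/2) / 10^6
= 370.973 kN-m
phi*Mn = 0.9 * 370.973 = 333.88 kN-m

333.88


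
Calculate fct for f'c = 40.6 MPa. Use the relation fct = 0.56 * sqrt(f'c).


fct = 0.56 * sqrt(40.6)
= 0.56 * 6.372
= 3.568 MPa

3.568


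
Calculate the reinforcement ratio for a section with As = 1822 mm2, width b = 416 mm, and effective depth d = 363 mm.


rho = As / (b * d)
= 1822 / (416 * 363)
= 0.0121

0.0121


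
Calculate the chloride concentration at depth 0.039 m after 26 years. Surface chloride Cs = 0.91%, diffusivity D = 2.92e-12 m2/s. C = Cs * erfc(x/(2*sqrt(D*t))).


t_seconds = 26 * 365.25 * 24 * 3600 = 820497600.0 s
arg = 0.039 / (2 * sqrt(2.92e-12 * 820497600.0))
= 0.3984
erfc(0.3984) = 0.5732
C = 0.91 * 0.5732 = 0.5216%

0.5216


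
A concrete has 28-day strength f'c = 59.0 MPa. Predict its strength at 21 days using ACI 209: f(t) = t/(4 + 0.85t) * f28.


f(21) = 21 / (4 + 0.85 * 21) * 59.0
= 21 / 21.85 * 59.0
= 56.7 MPa

56.7


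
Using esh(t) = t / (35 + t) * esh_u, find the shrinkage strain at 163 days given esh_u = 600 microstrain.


esh(163) = 163 / (35 + 163) * 600
= 163 / 198 * 600
= 493.9 microstrain

493.9


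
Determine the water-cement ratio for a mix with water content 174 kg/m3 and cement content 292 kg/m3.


w/c = water / cement
w/c = 174 / 292 = 0.596

0.596


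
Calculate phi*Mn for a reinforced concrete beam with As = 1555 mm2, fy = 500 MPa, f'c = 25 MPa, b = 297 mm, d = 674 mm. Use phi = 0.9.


a = As * fy / (0.85 * f'c * b)
= 1555 * 500 / (0.85 * 25 * 297)
= 123.1927 mm
Mn = As * fy * (d - a/2) / 10^6
= 476.1438 kN-m
phi*Mn = 0.9 * 476.1438 = 428.53 kN-m

428.53


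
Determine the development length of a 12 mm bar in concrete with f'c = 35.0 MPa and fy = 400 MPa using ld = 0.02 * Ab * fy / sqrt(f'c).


Ab = pi * 12^2 / 4 = 113.097 mm2
ld = 0.02 * 113.097 * 400 / sqrt(35.0)
= 152.9 mm

152.9


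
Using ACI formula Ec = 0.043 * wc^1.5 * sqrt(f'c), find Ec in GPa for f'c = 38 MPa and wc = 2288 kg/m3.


Ec = 0.043 * 2288^1.5 * sqrt(38) / 1000
= 29.01 GPa

29.01


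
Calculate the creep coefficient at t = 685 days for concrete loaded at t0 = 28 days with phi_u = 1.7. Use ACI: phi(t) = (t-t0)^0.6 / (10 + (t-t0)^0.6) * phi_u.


dt = 685 - 28 = 657
phi = 657^0.6 / (10 + 657^0.6) * 1.7
= 1.412

1.412


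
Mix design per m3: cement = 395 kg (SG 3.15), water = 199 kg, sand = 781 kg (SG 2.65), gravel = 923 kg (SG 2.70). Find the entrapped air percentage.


Vol cement = 395 / (3.15 * 1000) = 0.125397 m3
Vol water = 199 / 1000 = 0.199 m3
Vol sand = 781 / (2.65 * 1000) = 0.294717 m3
Vol gravel = 923 / (2.70 * 1000) = 0.341852 m3
Total solid + water volume = 0.960966 m3
Air = (1 - 0.960966) * 100 = 3.9%

3.9


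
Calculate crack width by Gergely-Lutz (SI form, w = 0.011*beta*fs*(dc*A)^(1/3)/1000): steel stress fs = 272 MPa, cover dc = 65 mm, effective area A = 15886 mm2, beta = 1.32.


w = 0.011 * beta * fs * (dc * A)^(1/3) / 1000
= 0.011 * 1.32 * 272 * (65 * 15886)^(1/3) / 1000
= 0.399 mm

0.399


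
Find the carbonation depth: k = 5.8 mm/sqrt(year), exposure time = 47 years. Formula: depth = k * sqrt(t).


depth = k * sqrt(t)
= 5.8 * sqrt(47)
= 39.76 mm

39.76


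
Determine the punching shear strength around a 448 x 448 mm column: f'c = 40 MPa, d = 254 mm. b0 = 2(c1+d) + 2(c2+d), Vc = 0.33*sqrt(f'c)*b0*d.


b0 = 2*(448 + 254) + 2*(448 + 254) = 2808 mm
Vc = 0.33 * sqrt(40) * 2808 * 254 / 1000
= 1488.59 kN

1488.59


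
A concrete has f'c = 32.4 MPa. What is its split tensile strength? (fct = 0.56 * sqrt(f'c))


fct = 0.56 * sqrt(32.4)
= 0.56 * 5.692
= 3.188 MPa

3.188


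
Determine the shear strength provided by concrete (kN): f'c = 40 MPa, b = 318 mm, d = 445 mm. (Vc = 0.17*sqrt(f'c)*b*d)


Vc = 0.17 * sqrt(40) * 318 * 445 / 1000
= 152.15 kN

152.15


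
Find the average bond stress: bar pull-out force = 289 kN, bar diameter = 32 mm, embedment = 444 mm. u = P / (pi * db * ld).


u = P / (pi * db * ld)
= 289 * 1000 / (pi * 32 * 444)
= 6.475 MPa

6.475


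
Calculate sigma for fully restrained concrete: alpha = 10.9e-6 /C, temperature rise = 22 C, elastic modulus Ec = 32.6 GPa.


sigma = alpha * dT * Ec
= 10.9e-6 * 22 * 32.6 * 1000
= 7.817 MPa

7.817


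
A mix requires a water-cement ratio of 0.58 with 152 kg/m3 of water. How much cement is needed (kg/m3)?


Cement = water / (w/c)
= 152 / 0.58
= 262.1 kg/m3

262.1


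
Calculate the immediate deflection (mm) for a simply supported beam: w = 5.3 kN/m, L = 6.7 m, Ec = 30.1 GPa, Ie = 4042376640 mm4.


Convert: L = 6.7 m = 6700 mm, Ec = 30.1 GPa = 30100 MPa
delta = 5 * 5.3 * 6700^4 / (384 * 30100 * 4042376640)
= 1.14 mm

1.14


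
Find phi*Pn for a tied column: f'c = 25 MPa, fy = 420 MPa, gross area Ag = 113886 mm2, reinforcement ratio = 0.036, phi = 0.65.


Ast = rho * Ag = 0.036 * 113886 = 4099.896 mm2
phi*Pn = 0.65 * 0.80 * (0.85 * 25 * (113886 - 4099.896) + 420 * 4099.896) / 1000
= 2108.55 kN

2108.55


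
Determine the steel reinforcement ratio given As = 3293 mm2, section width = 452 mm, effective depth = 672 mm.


rho = As / (b * d)
= 3293 / (452 * 672)
= 0.0108

0.0108


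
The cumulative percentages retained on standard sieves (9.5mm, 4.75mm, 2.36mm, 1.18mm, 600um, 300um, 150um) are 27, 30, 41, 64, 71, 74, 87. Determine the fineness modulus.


FM = sum(cumulative % retained) / 100
= 394 / 100
= 3.94

3.94


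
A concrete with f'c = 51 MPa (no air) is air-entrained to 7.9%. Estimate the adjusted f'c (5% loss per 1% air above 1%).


Strength loss = (7.9 - 1) * 5 = 34.5%
f'c = 51 * (1 - 34.5/100)
= 33.41 MPa

33.41


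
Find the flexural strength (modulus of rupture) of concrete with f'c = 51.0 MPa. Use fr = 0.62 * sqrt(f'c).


fr = 0.62 * sqrt(51.0)
= 4.428 MPa

4.428


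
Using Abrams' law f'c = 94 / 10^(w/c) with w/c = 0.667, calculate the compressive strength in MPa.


f'c = 94 / 10^0.667
= 94 / 4.645
= 20.24 MPa

20.24
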